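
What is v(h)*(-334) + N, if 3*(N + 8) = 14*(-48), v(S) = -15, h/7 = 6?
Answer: 4778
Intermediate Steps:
h = 42 (h = 7*6 = 42)
N = -232 (N = -8 + (14*(-48))/3 = -8 + (⅓)*(-672) = -8 - 224 = -232)
v(h)*(-334) + N = -15*(-334) - 232 = 5010 - 232 = 4778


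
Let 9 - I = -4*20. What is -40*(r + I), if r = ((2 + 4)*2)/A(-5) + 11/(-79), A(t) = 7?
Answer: -2003520/553 ≈ -3623.0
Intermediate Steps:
I = 89 (I = 9 - (-4)*20 = 9 - 1*(-80) = 9 + 80 = 89)
r = 871/553 (r = ((2 + 4)*2)/7 + 11/(-79) = (6*2)*(1/7) + 11*(-1/79) = 12*(1/7) - 11/79 = 12/7 - 11/79 = 871/553 ≈ 1.5750)
-40*(r + I) = -40*(871/553 + 89) = -40*50088/553 = -2003520/553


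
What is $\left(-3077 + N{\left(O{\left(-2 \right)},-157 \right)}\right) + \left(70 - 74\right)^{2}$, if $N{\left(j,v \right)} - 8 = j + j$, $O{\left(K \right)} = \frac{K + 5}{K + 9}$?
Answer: $- \frac{21365}{7} \approx -3052.1$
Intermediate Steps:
$O{\left(K \right)} = \frac{5 + K}{9 + K}$
$N{\left(j,v \right)} = 8 + 2 j$ ($N{\left(j,v \right)} = 8 + \left(j + j\right) = 8 + 2 j$)
$\left(-3077 + N{\left(O{\left(-2 \right)},-157 \right)}\right) + \left(70 - 74\right)^{2} = \left(-3077 + \left(8 + 2 \frac{5 - 2}{9 - 2}\right)\right) + \left(70 - 74\right)^{2} = \left(-3077 + \left(8 + 2 \cdot \frac{1}{7} \cdot 3\right)\right) + \left(-4\right)^{2} = \left(-3077 + \left(8 + 2 \cdot \frac{1}{7} \cdot 3\right)\right) + 16 = \left(-3077 + \left(8 + 2 \cdot \frac{3}{7}\right)\right) + 16 = \left(-3077 + \left(8 + \frac{6}{7}\right)\right) + 16 = \left(-3077 + \frac{62}{7}\right) + 16 = - \frac{21477}{7} + 16 = - \frac{21365}{7}$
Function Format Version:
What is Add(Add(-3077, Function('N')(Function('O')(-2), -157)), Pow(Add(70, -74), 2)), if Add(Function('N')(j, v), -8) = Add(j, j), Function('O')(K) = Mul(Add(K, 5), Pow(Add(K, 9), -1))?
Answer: Rational(-21365, 7) ≈ -3052.1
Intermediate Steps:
Function('O')(K) = Mul(Pow(Add(9, K), -1), Add(5, K)) (Function('O')(K) = Mul(Add(5, K), Pow(Add(9, K), -1)) = Mul(Pow(Add(9, K), -1), Add(5, K)))
Function('N')(j, v) = Add(8, Mul(2, j)) (Function('N')(j, v) = Add(8, Add(j, j)) = Add(8, Mul(2, j)))
Add(Add(-3077, Function('N')(Function('O')(-2), -157)), Pow(Add(70, -74), 2)) = Add(Add(-3077, Add(8, Mul(2, Mul(Pow(Add(9, -2), -1), Add(5, -2))))), Pow(Add(70, -74), 2)) = Add(Add(-3077, Add(8, Mul(2, Mul(Pow(7, -1), 3)))), Pow(-4, 2)) = Add(Add(-3077, Add(8, Mul(2, Mul(Rational(1, 7), 3)))), 16) = Add(Add(-3077, Add(8, Mul(2, Rational(3, 7)))), 16) = Add(Add(-3077, Add(8, Rational(6, 7))), 16) = Add(Add(-3077, Rational(62, 7)), 16) = Add(Rational(-21477, 7), 16) = Rational(-21365, 7)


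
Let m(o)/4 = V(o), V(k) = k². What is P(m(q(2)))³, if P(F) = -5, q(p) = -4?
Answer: -125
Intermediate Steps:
m(o) = 4*o²
P(m(q(2)))³ = (-5)³ = -125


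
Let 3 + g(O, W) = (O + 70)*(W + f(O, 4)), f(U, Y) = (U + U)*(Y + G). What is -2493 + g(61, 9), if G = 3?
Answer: 110557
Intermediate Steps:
f(U, Y) = 2*U*(3 + Y) (f(U, Y) = (U + U)*(Y + 3) = (2*U)*(3 + Y) = 2*U*(3 + Y))
g(O, W) = -3 + (70 + O)*(W + 14*O) (g(O, W) = -3 + (O + 70)*(W + 2*O*(3 + 4)) = -3 + (70 + O)*(W + 2*O*7) = -3 + (70 + O)*(W + 14*O))
-2493 + g(61, 9) = -2493 + (-3 + 14*61² + 70*9 + 980*61 + 61*9) = -2493 + (-3 + 14*3721 + 630 + 59780 + 549) = -2493 + (-3 + 52094 + 630 + 59780 + 549) = -2493 + 113050 = 110557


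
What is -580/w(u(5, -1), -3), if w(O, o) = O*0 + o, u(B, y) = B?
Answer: 580/3 ≈ 193.33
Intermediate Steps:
w(O, o) = o (w(O, o) = 0 + o = o)
-580/w(u(5, -1), -3) = -580/(-3) = -580*(-⅓) = 580/3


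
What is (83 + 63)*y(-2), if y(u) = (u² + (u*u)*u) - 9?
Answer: -1898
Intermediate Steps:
y(u) = -9 + u² + u³ (y(u) = (u² + u²*u) - 9 = (u² + u³) - 9 = -9 + u² + u³)
(83 + 63)*y(-2) = (83 + 63)*(-9 + (-2)² + (-2)³) = 146*(-9 + 4 - 8) = 146*(-13) = -1898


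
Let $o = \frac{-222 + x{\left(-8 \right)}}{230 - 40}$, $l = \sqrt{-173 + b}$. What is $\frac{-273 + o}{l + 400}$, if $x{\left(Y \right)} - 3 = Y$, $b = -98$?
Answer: $- \frac{2083880}{3045149} + \frac{52097 i \sqrt{271}}{30451490} \approx -0.68433 + 0.028164 i$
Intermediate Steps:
$x{\left(Y \right)} = 3 + Y$
$l = i \sqrt{271}$ ($l = \sqrt{-173 - 98} = \sqrt{-271} = i \sqrt{271} \approx 16.462 i$)
$o = - \frac{227}{190}$ ($o = \frac{-222 + \left(3 - 8\right)}{230 - 40} = \frac{-222 - 5}{190} = \left(-227\right) \frac{1}{190} = - \frac{227}{190} \approx -1.1947$)
$\frac{-273 + o}{l + 400} = \frac{-273 - \frac{227}{190}}{i \sqrt{271} + 400} = - \frac{52097}{190 \left(400 + i \sqrt{271}\right)}$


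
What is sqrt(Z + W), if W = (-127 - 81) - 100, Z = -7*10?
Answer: 3*I*sqrt(42) ≈ 19.442*I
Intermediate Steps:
Z = -70
W = -308 (W = -208 - 100 = -308)
sqrt(Z + W) = sqrt(-70 - 308) = sqrt(-378) = 3*I*sqrt(42)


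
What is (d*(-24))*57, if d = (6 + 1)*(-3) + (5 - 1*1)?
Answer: 23256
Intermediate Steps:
d = -17 (d = 7*(-3) + (5 - 1) = -21 + 4 = -17)
(d*(-24))*57 = -17*(-24)*57 = 408*57 = 23256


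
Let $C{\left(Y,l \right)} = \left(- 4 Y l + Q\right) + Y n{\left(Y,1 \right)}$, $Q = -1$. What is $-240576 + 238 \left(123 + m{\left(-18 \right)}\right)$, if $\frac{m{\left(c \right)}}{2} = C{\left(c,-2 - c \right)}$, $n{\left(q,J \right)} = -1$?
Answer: $345142$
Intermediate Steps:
$C{\left(Y,l \right)} = -1 - Y - 4 Y l$ ($C{\left(Y,l \right)} = \left(- 4 Y l - 1\right) + Y \left(-1\right) = \left(- 4 Y l - 1\right) - Y = \left(-1 - 4 Y l\right) - Y = -1 - Y - 4 Y l$)
$m{\left(c \right)} = -2 - 2 c - 8 c \left(-2 - c\right)$ ($m{\left(c \right)} = 2 \left(-1 - c - 4 c \left(-2 - c\right)\right) = -2 - 2 c - 8 c \left(-2 - c\right)$)
$-240576 + 238 \left(123 + m{\left(-18 \right)}\right) = -240576 + 238 \left(123 + \left(-2 + 8 \left(-18\right)^{2} + 14 \left(-18\right)\right)\right) = -240576 + 238 \left(123 - -2338\right) = -240576 + 238 \left(123 + 2338\right) = -240576 + 238 \cdot 2461 = -240576 + 585718 = 345142$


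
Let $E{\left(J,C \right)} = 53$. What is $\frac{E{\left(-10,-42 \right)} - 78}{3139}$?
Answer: $- \frac{25}{3139} \approx -0.0079643$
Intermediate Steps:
$\frac{E{\left(-10,-42 \right)} - 78}{3139} = \frac{53 - 78}{3139} = \left(53 - 78\right) \frac{1}{3139} = \left(-25\right) \frac{1}{3139} = - \frac{25}{3139}$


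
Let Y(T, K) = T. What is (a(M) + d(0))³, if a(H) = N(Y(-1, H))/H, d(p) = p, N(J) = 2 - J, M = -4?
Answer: -27/64 ≈ -0.42188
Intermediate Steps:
a(H) = 3/H (a(H) = (2 - 1*(-1))/H = (2 + 1)/H = 3/H)
(a(M) + d(0))³ = (3/(-4) + 0)³ = (3*(-¼) + 0)³ = (-¾ + 0)³ = (-¾)³ = -27/64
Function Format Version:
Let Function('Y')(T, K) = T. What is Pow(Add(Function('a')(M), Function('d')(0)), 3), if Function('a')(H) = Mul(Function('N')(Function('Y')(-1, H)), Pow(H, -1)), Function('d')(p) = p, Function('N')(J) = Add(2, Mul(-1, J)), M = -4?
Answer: Rational(-27, 64) ≈ -0.42188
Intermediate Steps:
Function('a')(H) = Mul(3, Pow(H, -1)) (Function('a')(H) = Mul(Add(2, Mul(-1, -1)), Pow(H, -1)) = Mul(Add(2, 1), Pow(H, -1)) = Mul(3, Pow(H, -1)))
Pow(Add(Function('a')(M), Function('d')(0)), 3) = Pow(Add(Mul(3, Pow(-4, -1)), 0), 3) = Pow(Add(Mul(3, Rational(-1, 4)), 0), 3) = Pow(Add(Rational(-3, 4), 0), 3) = Pow(Rational(-3, 4), 3) = Rational(-27, 64)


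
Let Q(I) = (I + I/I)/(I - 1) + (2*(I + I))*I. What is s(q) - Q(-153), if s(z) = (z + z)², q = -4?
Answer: -7205120/77 ≈ -93573.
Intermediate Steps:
s(z) = 4*z² (s(z) = (2*z)² = 4*z²)
Q(I) = 4*I² + (1 + I)/(-1 + I) (Q(I) = (I + 1)/(-1 + I) + (2*(2*I))*I = (1 + I)/(-1 + I) + (4*I)*I = (1 + I)/(-1 + I) + 4*I² = 4*I² + (1 + I)/(-1 + I))
s(q) - Q(-153) = 4*(-4)² - (1 - 153 - 4*(-153)² + 4*(-153)³)/(-1 - 153) = 4*16 - (1 - 153 - 4*23409 + 4*(-3581577))/(-154) = 64 - (-1)*(1 - 153 - 93636 - 14326308)/154 = 64 - (-1)*(-14420096)/154 = 64 - 1*7210048/77 = 64 - 7210048/77 = -7205120/77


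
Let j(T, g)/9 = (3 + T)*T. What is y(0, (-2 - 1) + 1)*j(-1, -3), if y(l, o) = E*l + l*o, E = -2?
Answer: 0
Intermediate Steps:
j(T, g) = 9*T*(3 + T) (j(T, g) = 9*((3 + T)*T) = 9*(T*(3 + T)) = 9*T*(3 + T))
y(l, o) = -2*l + l*o
y(0, (-2 - 1) + 1)*j(-1, -3) = (0*(-2 + ((-2 - 1) + 1)))*(9*(-1)*(3 - 1)) = (0*(-2 + (-3 + 1)))*(9*(-1)*2) = (0*(-2 - 2))*(-18) = (0*(-4))*(-18) = 0*(-18) = 0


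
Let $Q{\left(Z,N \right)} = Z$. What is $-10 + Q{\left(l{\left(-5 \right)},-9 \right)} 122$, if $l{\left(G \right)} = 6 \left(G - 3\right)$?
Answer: $-5866$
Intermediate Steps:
$l{\left(G \right)} = -18 + 6 G$ ($l{\left(G \right)} = 6 \left(-3 + G\right) = -18 + 6 G$)
$-10 + Q{\left(l{\left(-5 \right)},-9 \right)} 122 = -10 + \left(-18 + 6 \left(-5\right)\right) 122 = -10 + \left(-18 - 30\right) 122 = -10 - 5856 = -5866$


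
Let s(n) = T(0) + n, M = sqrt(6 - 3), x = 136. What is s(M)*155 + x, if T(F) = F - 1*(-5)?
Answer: 911 + 155*sqrt(3) ≈ 1179.5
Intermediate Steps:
T(F) = 5 + F (T(F) = F + 5 = 5 + F)
M = sqrt(3) ≈ 1.7320
s(n) = 5 + n (s(n) = (5 + 0) + n = 5 + n)
s(M)*155 + x = (5 + sqrt(3))*155 + 136 = (775 + 155*sqrt(3)) + 136 = 911 + 155*sqrt(3)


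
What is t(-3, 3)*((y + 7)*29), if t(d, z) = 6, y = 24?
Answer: 5394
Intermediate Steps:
t(-3, 3)*((y + 7)*29) = 6*((24 + 7)*29) = 6*(31*29) = 6*899 = 5394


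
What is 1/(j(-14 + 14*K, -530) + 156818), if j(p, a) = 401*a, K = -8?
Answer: -1/55712 ≈ -1.7949e-5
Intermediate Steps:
1/(j(-14 + 14*K, -530) + 156818) = 1/(401*(-530) + 156818) = 1/(-212530 + 156818) = 1/(-55712) = -1/55712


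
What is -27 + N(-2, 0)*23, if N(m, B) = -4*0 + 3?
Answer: 42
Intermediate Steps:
N(m, B) = 3 (N(m, B) = 0 + 3 = 3)
-27 + N(-2, 0)*23 = -27 + 3*23 = -27 + 69 = 42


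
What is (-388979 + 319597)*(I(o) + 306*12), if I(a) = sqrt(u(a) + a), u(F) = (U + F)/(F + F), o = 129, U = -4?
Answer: -254770704 - 34691*sqrt(8619006)/129 ≈ -2.5556e+8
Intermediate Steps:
u(F) = (-4 + F)/(2*F) (u(F) = (-4 + F)/(F + F) = (-4 + F)/((2*F)) = (-4 + F)*(1/(2*F)) = (-4 + F)/(2*F))
I(a) = sqrt(a + (-4 + a)/(2*a)) (I(a) = sqrt((-4 + a)/(2*a) + a) = sqrt(a + (-4 + a)/(2*a)))
(-388979 + 319597)*(I(o) + 306*12) = (-388979 + 319597)*(sqrt(2 - 8/129 + 4*129)/2 + 306*12) = -69382*(sqrt(2 - 8*1/129 + 516)/2 + 3672) = -69382*(sqrt(2 - 8/129 + 516)/2 + 3672) = -69382*(sqrt(66814/129)/2 + 3672) = -69382*((sqrt(8619006)/129)/2 + 3672) = -69382*(sqrt(8619006)/258 + 3672) = -69382*(3672 + sqrt(8619006)/258) = -254770704 - 34691*sqrt(8619006)/129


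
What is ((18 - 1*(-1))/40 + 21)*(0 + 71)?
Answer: 60989/40 ≈ 1524.7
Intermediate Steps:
((18 - 1*(-1))/40 + 21)*(0 + 71) = ((18 + 1)*(1/40) + 21)*71 = (19*(1/40) + 21)*71 = (19/40 + 21)*71 = (859/40)*71 = 60989/40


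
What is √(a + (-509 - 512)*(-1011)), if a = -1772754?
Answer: I*√740523 ≈ 860.54*I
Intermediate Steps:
√(a + (-509 - 512)*(-1011)) = √(-1772754 + (-509 - 512)*(-1011)) = √(-1772754 - 1021*(-1011)) = √(-1772754 + 1032231) = √(-740523) = I*√740523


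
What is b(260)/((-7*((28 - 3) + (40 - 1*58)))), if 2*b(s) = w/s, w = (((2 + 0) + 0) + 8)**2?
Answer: -5/1274 ≈ -0.0039246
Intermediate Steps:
w = 100 (w = ((2 + 0) + 8)**2 = (2 + 8)**2 = 10**2 = 100)
b(s) = 50/s (b(s) = (100/s)/2 = 50/s)
b(260)/((-7*((28 - 3) + (40 - 1*58)))) = (50/260)/((-7*((28 - 3) + (40 - 1*58)))) = (50*(1/260))/((-7*(25 + (40 - 58)))) = 5/(26*((-7*(25 - 18)))) = 5/(26*((-7*7))) = (5/26)/(-49) = (5/26)*(-1/49) = -5/1274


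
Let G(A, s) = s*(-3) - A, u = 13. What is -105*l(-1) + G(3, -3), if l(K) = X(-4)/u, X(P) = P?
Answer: 498/13 ≈ 38.308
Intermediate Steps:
l(K) = -4/13
G(A, s) = -A - 3*s (G(A, s) = -3*s - A = -A - 3*s)
-105*l(-1) + G(3, -3) = -105*(-4/13) + (-1*3 - 3*(-3)) = 420/13 + (-3 + 9) = 420/13 + 6 = 498/13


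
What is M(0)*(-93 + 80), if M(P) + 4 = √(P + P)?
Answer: 52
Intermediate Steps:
M(P) = -4 + √2*√P (M(P) = -4 + √(P + P) = -4 + √(2*P) = -4 + √2*√P)
M(0)*(-93 + 80) = (-4 + √2*√0)*(-93 + 80) = (-4 + √2*0)*(-13) = (-4 + 0)*(-13) = -4*(-13) = 52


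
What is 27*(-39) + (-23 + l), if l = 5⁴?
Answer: -451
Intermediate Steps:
l = 625
27*(-39) + (-23 + l) = 27*(-39) + (-23 + 625) = -1053 + 602 = -451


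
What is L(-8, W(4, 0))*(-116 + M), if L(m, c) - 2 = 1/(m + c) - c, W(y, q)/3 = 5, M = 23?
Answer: 8370/7 ≈ 1195.7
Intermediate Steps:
W(y, q) = 15 (W(y, q) = 3*5 = 15)
L(m, c) = 2 + 1/(c + m) - c (L(m, c) = 2 + (1/(m + c) - c) = 2 + (1/(c + m) - c) = 2 + 1/(c + m) - c)
L(-8, W(4, 0))*(-116 + M) = ((1 - 1*15² + 2*15 + 2*(-8) - 1*15*(-8))/(15 - 8))*(-116 + 23) = ((1 - 1*225 + 30 - 16 + 120)/7)*(-93) = ((1 - 225 + 30 - 16 + 120)/7)*(-93) = ((⅐)*(-90))*(-93) = -90/7*(-93) = 8370/7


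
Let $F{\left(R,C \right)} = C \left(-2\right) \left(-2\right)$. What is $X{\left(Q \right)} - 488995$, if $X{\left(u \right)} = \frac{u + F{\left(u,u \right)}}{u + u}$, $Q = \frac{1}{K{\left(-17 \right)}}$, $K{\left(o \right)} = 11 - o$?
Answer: $- \frac{977985}{2} \approx -4.8899 \cdot 10^{5}$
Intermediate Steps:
$F{\left(R,C \right)} = 4 C$ ($F{\left(R,C \right)} = - 2 C \left(-2\right) = 4 C$)
$Q = \frac{1}{28}$ ($Q = \frac{1}{11 - -17} = \frac{1}{11 + 17} = \frac{1}{28} \approx 0.035714$)
$X{\left(u \right)} = \frac{5}{2}$ ($X{\left(u \right)} = \frac{u + 4 u}{u + u} = \frac{5 u}{2 u} = 5 u \frac{1}{2 u} = \frac{5}{2}$)
$X{\left(Q \right)} - 488995 = \frac{5}{2} - 488995 = - \frac{977985}{2}$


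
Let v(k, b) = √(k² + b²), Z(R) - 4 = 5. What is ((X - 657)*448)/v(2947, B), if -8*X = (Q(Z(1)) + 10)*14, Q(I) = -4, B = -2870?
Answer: -42720*√345341/345341 ≈ -72.695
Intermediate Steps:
Z(R) = 9 (Z(R) = 4 + 5 = 9)
X = -21/2 (X = -(-4 + 10)*14/8 = -3*14/4 = -⅛*84 = -21/2 ≈ -10.500)
v(k, b) = √(b² + k²)
((X - 657)*448)/v(2947, B) = ((-21/2 - 657)*448)/(√((-2870)² + 2947²)) = (-1335/2*448)/(√(8236900 + 8684809)) = -299040*√345341/2417387 = -42720*√345341/345341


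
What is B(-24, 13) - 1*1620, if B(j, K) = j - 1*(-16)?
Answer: -1628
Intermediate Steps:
B(j, K) = 16 + j (B(j, K) = j + 16 = 16 + j)
B(-24, 13) - 1*1620 = (16 - 24) - 1*1620 = -8 - 1620 = -1628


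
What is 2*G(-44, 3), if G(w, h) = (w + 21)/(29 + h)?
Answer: -23/16 ≈ -1.4375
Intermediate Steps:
G(w, h) = (21 + w)/(29 + h)
2*G(-44, 3) = 2*((21 - 44)/(29 + 3)) = 2*(-23/32) = -23/16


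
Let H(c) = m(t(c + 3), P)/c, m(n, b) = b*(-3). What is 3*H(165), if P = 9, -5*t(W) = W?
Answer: -27/55 ≈ -0.49091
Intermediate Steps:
t(W) = -W/5
m(n, b) = -3*b
H(c) = -27/c (H(c) = (-3*9)/c = -27/c)
3*H(165) = 3*(-27/165) = 3*(-27*1/165) = 3*(-9/55) = -27/55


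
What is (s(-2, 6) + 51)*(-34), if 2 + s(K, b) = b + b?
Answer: -2074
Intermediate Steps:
s(K, b) = -2 + 2*b (s(K, b) = -2 + (b + b) = -2 + 2*b)
(s(-2, 6) + 51)*(-34) = ((-2 + 2*6) + 51)*(-34) = ((-2 + 12) + 51)*(-34) = (10 + 51)*(-34) = 61*(-34) = -2074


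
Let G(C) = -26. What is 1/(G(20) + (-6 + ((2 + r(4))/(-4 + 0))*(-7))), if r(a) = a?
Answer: -2/43 ≈ -0.046512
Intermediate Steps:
1/(G(20) + (-6 + ((2 + r(4))/(-4 + 0))*(-7))) = 1/(-26 + (-6 + ((2 + 4)/(-4 + 0))*(-7))) = 1/(-26 + (-6 + (6/(-4))*(-7))) = 1/(-26 + (-6 + (6*(-¼))*(-7))) = 1/(-26 + (-6 - 3/2*(-7))) = 1/(-26 + (-6 + 21/2)) = 1/(-26 + 9/2) = 1/(-43/2) = -2/43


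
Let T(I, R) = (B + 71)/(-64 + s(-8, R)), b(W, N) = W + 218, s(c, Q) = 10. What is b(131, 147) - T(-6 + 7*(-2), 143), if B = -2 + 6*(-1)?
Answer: 2101/6 ≈ 350.17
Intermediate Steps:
b(W, N) = 218 + W
B = -8 (B = -2 - 6 = -8)
T(I, R) = -7/6 (T(I, R) = (-8 + 71)/(-64 + 10) = 63/(-54) = 63*(-1/54) = -7/6)
b(131, 147) - T(-6 + 7*(-2), 143) = (218 + 131) - 1*(-7/6) = 349 + 7/6 = 2101/6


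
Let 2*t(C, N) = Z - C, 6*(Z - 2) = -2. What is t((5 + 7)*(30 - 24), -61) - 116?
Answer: -907/6 ≈ -151.17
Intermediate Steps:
Z = 5/3 (Z = 2 + (⅙)*(-2) = 2 - ⅓ = 5/3 ≈ 1.6667)
t(C, N) = ⅚ - C/2 (t(C, N) = (5/3 - C)/2 = ⅚ - C/2)
t((5 + 7)*(30 - 24), -61) - 116 = (⅚ - (5 + 7)*(30 - 24)/2) - 116 = (⅚ - 6*6) - 116 = (⅚ - ½*72) - 116 = (⅚ - 36) - 116 = -211/6 - 116 = -907/6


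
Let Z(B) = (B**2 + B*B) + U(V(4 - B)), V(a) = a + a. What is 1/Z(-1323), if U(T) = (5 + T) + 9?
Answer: 1/3503326 ≈ 2.8544e-7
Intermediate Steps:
V(a) = 2*a
U(T) = 14 + T
Z(B) = 22 - 2*B + 2*B**2 (Z(B) = (B**2 + B*B) + (14 + 2*(4 - B)) = (B**2 + B**2) + (14 + (8 - 2*B)) = 2*B**2 + (22 - 2*B) = 22 - 2*B + 2*B**2)
1/Z(-1323) = 1/(22 - 2*(-1323) + 2*(-1323)**2) = 1/(22 + 2646 + 2*1750329) = 1/(22 + 2646 + 3500658) = 1/3503326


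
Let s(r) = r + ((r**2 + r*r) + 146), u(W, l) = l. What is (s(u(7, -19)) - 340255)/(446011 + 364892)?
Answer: -339406/810903 ≈ -0.41855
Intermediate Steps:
s(r) = 146 + r + 2*r**2 (s(r) = r + ((r**2 + r**2) + 146) = r + (2*r**2 + 146) = r + (146 + 2*r**2) = 146 + r + 2*r**2)
(s(u(7, -19)) - 340255)/(446011 + 364892) = ((146 - 19 + 2*(-19)**2) - 340255)/(446011 + 364892) = ((146 - 19 + 2*361) - 340255)/810903 = ((146 - 19 + 722) - 340255)*(1/810903) = (849 - 340255)*(1/810903) = -339406*1/810903 = -339406/810903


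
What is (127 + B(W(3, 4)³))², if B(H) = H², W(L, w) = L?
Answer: 732736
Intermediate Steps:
(127 + B(W(3, 4)³))² = (127 + (3³)²)² = (127 + 27²)² = (127 + 729)² = 856² = 732736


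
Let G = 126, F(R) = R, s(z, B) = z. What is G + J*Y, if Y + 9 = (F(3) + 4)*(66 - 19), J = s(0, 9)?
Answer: 126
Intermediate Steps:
J = 0
Y = 320 (Y = -9 + (3 + 4)*(66 - 19) = -9 + 7*47 = -9 + 329 = 320)
G + J*Y = 126 + 0*320 = 126 + 0 = 126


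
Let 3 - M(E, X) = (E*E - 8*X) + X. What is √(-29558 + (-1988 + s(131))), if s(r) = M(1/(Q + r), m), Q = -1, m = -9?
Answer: I*√534141401/130 ≈ 177.78*I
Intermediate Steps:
M(E, X) = 3 - E² + 7*X (M(E, X) = 3 - ((E*E - 8*X) + X) = 3 - ((E² - 8*X) + X) = 3 - (E² - 7*X) = 3 + (-E² + 7*X) = 3 - E² + 7*X)
s(r) = -60 - 1/(-1 + r)² (s(r) = 3 - (1/(-1 + r))² + 7*(-9) = 3 - 1/(-1 + r)² - 63 = -60 - 1/(-1 + r)²)
√(-29558 + (-1988 + s(131))) = √(-29558 + (-1988 + (-60 - 1/(-1 + 131)²))) = √(-29558 + (-1988 + (-60 - 1/130²))) = √(-29558 + (-1988 + (-60 - 1*1/16900))) = √(-29558 + (-1988 + (-60 - 1/16900))) = √(-29558 + (-1988 - 1014001/16900)) = √(-29558 - 34611201/16900) = √(-534141401/16900) = I*√534141401/130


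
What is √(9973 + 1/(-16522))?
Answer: √2722394458410/16522 ≈ 99.865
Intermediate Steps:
√(9973 + 1/(-16522)) = √(9973 - 1/16522) = √(164773905/16522) = √2722394458410/16522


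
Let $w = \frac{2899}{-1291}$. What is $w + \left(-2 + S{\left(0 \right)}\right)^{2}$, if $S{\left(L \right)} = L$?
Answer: $\frac{2265}{1291} \approx 1.7545$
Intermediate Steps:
$w = - \frac{2899}{1291}$ ($w = 2899 \left(- \frac{1}{1291}\right) = - \frac{2899}{1291} \approx -2.2455$)
$w + \left(-2 + S{\left(0 \right)}\right)^{2} = - \frac{2899}{1291} + \left(-2 + 0\right)^{2} = - \frac{2899}{1291} + \left(-2\right)^{2} = - \frac{2899}{1291} + 4 = \frac{2265}{1291}$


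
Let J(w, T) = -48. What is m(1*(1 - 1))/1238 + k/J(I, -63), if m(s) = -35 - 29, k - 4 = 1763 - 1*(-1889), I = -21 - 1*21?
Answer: -283075/3714 ≈ -76.218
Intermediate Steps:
I = -42 (I = -21 - 21 = -42)
k = 3656 (k = 4 + (1763 - 1*(-1889)) = 4 + (1763 + 1889) = 4 + 3652 = 3656)
m(s) = -64
m(1*(1 - 1))/1238 + k/J(I, -63) = -64/1238 + 3656/(-48) = -64*1/1238 + 3656*(-1/48) = -32/619 - 457/6 = -283075/3714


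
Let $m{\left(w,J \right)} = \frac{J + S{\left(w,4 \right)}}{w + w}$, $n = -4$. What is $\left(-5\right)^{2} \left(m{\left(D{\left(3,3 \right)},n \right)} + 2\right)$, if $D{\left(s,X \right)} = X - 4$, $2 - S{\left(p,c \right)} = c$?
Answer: $125$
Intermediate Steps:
$S{\left(p,c \right)} = 2 - c$
$D{\left(s,X \right)} = -4 + X$
$m{\left(w,J \right)} = \frac{-2 + J}{2 w}$ ($m{\left(w,J \right)} = \frac{J + \left(2 - 4\right)}{w + w} = \frac{J + \left(2 - 4\right)}{2 w} = \left(J - 2\right) \frac{1}{2 w} = \left(-2 + J\right) \frac{1}{2 w} = \frac{-2 + J}{2 w}$)
$\left(-5\right)^{2} \left(m{\left(D{\left(3,3 \right)},n \right)} + 2\right) = \left(-5\right)^{2} \left(\frac{-2 - 4}{2 \left(-4 + 3\right)} + 2\right) = 25 \left(\frac{1}{2} \frac{1}{-1} \left(-6\right) + 2\right) = 25 \left(\frac{1}{2} \left(-1\right) \left(-6\right) + 2\right) = 25 \left(3 + 2\right) = 25 \cdot 5 = 125$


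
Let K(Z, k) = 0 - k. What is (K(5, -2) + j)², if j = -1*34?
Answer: 1024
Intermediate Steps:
K(Z, k) = -k
j = -34
(K(5, -2) + j)² = (-1*(-2) - 34)² = (2 - 34)² = (-32)² = 1024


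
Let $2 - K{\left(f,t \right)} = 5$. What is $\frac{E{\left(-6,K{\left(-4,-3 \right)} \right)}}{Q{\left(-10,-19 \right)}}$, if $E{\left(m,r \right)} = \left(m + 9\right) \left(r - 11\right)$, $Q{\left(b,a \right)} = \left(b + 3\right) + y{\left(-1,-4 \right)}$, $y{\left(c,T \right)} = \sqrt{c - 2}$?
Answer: $\frac{147}{26} + \frac{21 i \sqrt{3}}{26} \approx 5.6538 + 1.399 i$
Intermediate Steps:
$y{\left(c,T \right)} = \sqrt{-2 + c}$
$K{\left(f,t \right)} = -3$ ($K{\left(f,t \right)} = 2 - 5 = -3$)
$Q{\left(b,a \right)} = 3 + b + i \sqrt{3}$ ($Q{\left(b,a \right)} = \left(b + 3\right) + \sqrt{-2 - 1} = \left(3 + b\right) + \sqrt{-3} = \left(3 + b\right) + i \sqrt{3} = 3 + b + i \sqrt{3}$)
$E{\left(m,r \right)} = \left(-11 + r\right) \left(9 + m\right)$ ($E{\left(m,r \right)} = \left(9 + m\right) \left(-11 + r\right) = \left(-11 + r\right) \left(9 + m\right)$)
$\frac{E{\left(-6,K{\left(-4,-3 \right)} \right)}}{Q{\left(-10,-19 \right)}} = \frac{-99 - -66 + 9 \left(-3\right) - -18}{3 - 10 + i \sqrt{3}} = \frac{-99 + 66 - 27 + 18}{-7 + i \sqrt{3}} = - \frac{42}{-7 + i \sqrt{3}}$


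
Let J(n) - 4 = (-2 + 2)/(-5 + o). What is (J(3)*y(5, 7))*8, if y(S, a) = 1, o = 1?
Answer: 32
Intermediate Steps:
J(n) = 4 (J(n) = 4 + (-2 + 2)/(-5 + 1) = 4 + 0/(-4) = 4 + 0*(-¼) = 4 + 0 = 4)
(J(3)*y(5, 7))*8 = (4*1)*8 = 4*8 = 32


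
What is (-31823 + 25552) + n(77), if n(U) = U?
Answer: -6194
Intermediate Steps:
(-31823 + 25552) + n(77) = (-31823 + 25552) + 77 = -6271 + 77 = -6194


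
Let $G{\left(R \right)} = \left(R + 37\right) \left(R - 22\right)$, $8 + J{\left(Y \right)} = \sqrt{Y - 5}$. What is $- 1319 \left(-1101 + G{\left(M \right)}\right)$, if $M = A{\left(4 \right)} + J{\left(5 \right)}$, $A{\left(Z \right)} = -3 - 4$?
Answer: $2525885$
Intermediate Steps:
$J{\left(Y \right)} = -8 + \sqrt{-5 + Y}$ ($J{\left(Y \right)} = -8 + \sqrt{Y - 5} = -8 + \sqrt{-5 + Y}$)
$A{\left(Z \right)} = -7$
$M = -15$ ($M = -7 - \left(8 - \sqrt{-5 + 5}\right) = -7 - \left(8 - \sqrt{0}\right) = -7 + \left(-8 + 0\right) = -7 - 8 = -15$)
$G{\left(R \right)} = \left(-22 + R\right) \left(37 + R\right)$ ($G{\left(R \right)} = \left(37 + R\right) \left(-22 + R\right) = \left(-22 + R\right) \left(37 + R\right)$)
$- 1319 \left(-1101 + G{\left(M \right)}\right) = - 1319 \left(-1101 + \left(-814 + \left(-15\right)^{2} + 15 \left(-15\right)\right)\right) = - 1319 \left(-1101 - 814\right) = \left(-1319\right) \left(-1915\right) = 2525885$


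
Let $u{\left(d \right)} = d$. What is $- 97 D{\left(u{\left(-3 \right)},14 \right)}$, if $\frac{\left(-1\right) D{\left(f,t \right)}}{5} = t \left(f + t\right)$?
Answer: $74690$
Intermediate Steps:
$D{\left(f,t \right)} = - 5 t \left(f + t\right)$
$- 97 D{\left(u{\left(-3 \right)},14 \right)} = - 97 \left(\left(-5\right) 14 \left(-3 + 14\right)\right) = - 97 \left(\left(-5\right) 14 \cdot 11\right) = \left(-97\right) \left(-770\right) = 74690$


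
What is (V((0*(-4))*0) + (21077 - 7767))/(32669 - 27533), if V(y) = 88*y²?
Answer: 6655/2568 ≈ 2.5915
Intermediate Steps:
(V((0*(-4))*0) + (21077 - 7767))/(32669 - 27533) = (88*((0*(-4))*0)² + (21077 - 7767))/(32669 - 27533) = (88*(0*0)² + 13310)/5136 = (88*0² + 13310)*(1/5136) = (88*0 + 13310)*(1/5136) = (0 + 13310)*(1/5136) = 13310*(1/5136) = 6655/2568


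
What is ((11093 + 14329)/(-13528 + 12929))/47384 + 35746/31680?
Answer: 63360870061/56198371680 ≈ 1.1275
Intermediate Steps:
((11093 + 14329)/(-13528 + 12929))/47384 + 35746/31680 = (25422/(-599))*(1/47384) + 35746*(1/31680) = (25422*(-1/599))*(1/47384) + 17873/15840 = -25422/599*1/47384 + 17873/15840 = -12711/14191508 + 17873/15840 = 63360870061/56198371680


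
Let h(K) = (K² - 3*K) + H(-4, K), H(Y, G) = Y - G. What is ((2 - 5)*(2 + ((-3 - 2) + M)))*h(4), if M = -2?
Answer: -60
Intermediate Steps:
h(K) = -4 + K² - 4*K (h(K) = (K² - 3*K) + (-4 - K) = -4 + K² - 4*K)
((2 - 5)*(2 + ((-3 - 2) + M)))*h(4) = ((2 - 5)*(2 + ((-3 - 2) - 2)))*(-4 + 4² - 4*4) = (-3*(2 + (-5 - 2)))*(-4 + 16 - 16) = -3*(2 - 7)*(-4) = -3*(-5)*(-4) = 15*(-4) = -60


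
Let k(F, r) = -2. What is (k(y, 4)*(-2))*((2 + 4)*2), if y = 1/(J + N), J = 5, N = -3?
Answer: 48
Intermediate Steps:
y = 1/2 (y = 1/(5 - 3) = 1/2 ≈ 0.50000)
(k(y, 4)*(-2))*((2 + 4)*2) = (-2*(-2))*((2 + 4)*2) = 4*(6*2) = 4*12 = 48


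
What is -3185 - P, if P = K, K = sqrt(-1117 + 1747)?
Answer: -3185 - 3*sqrt(70) ≈ -3210.1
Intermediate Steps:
K = 3*sqrt(70) (K = sqrt(630) = 3*sqrt(70) ≈ 25.100)
P = 3*sqrt(70) ≈ 25.100
-3185 - P = -3185 - 3*sqrt(70)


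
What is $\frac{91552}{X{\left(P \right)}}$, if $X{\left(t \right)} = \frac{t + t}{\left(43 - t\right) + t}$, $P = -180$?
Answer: $- \frac{492092}{45} \approx -10935.0$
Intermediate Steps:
$X{\left(t \right)} = \frac{2 t}{43}$
$\frac{91552}{X{\left(P \right)}} = \frac{91552}{\frac{2}{43} \left(-180\right)} = \frac{91552}{- \frac{360}{43}} = 91552 \left(- \frac{43}{360}\right) = - \frac{492092}{45}$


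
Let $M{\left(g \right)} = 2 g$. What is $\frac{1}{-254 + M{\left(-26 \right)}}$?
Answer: $- \frac{1}{306} \approx -0.003268$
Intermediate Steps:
$\frac{1}{-254 + M{\left(-26 \right)}} = \frac{1}{-254 + 2 \left(-26\right)} = \frac{1}{-254 - 52} = \frac{1}{-306} = - \frac{1}{306}$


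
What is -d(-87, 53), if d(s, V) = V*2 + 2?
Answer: -108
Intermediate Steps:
d(s, V) = 2 + 2*V (d(s, V) = 2*V + 2 = 2 + 2*V)
-d(-87, 53) = -(2 + 2*53) = -(2 + 106) = -1*108 = -108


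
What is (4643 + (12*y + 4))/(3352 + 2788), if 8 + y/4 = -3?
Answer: 4119/6140 ≈ 0.67085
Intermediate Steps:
y = -44 (y = -32 + 4*(-3) = -32 - 12 = -44)
(4643 + (12*y + 4))/(3352 + 2788) = (4643 + (12*(-44) + 4))/(3352 + 2788) = (4643 + (-528 + 4))/6140 = (4643 - 524)*(1/6140) = 4119*(1/6140) = 4119/6140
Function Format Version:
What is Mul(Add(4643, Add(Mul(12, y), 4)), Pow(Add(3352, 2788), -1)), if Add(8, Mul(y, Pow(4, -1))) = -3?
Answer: Rational(4119, 6140) ≈ 0.67085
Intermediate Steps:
y = -44 (y = Add(-32, Mul(4, -3)) = Add(-32, -12) = -44)
Mul(Add(4643, Add(Mul(12, y), 4)), Pow(Add(3352, 2788), -1)) = Mul(Add(4643, Add(Mul(12, -44), 4)), Pow(Add(3352, 2788), -1)) = Mul(Add(4643, Add(-528, 4)), Pow(6140, -1)) = Mul(Add(4643, -524), Rational(1, 6140)) = Mul(4119, Rational(1, 6140)) = Rational(4119, 6140)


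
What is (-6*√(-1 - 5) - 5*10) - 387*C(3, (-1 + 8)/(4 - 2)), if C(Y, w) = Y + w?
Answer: -5131/2 - 6*I*√6 ≈ -2565.5 - 14.697*I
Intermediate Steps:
(-6*√(-1 - 5) - 5*10) - 387*C(3, (-1 + 8)/(4 - 2)) = (-6*√(-1 - 5) - 5*10) - 387*(3 + (-1 + 8)/(4 - 2)) = (-6*I*√6 - 50) - 387*(3 + 7/2) = (-50 - 6*I*√6) - 387*13/2 = (-50 - 6*I*√6) - 5031/2 = -5131/2 - 6*I*√6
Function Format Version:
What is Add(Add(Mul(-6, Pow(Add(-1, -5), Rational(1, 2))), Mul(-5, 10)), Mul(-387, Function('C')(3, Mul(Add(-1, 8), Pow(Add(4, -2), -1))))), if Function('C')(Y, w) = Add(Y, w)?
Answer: Add(Rational(-5131, 2), Mul(-6, I, Pow(6, Rational(1, 2)))) ≈ Add(-2565.5, Mul(-14.697, I))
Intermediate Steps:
Add(Add(Mul(-6, Pow(Add(-1, -5), Rational(1, 2))), Mul(-5, 10)), Mul(-387, Function('C')(3, Mul(Add(-1, 8), Pow(Add(4, -2), -1))))) = Add(Add(Mul(-6, Pow(Add(-1, -5), Rational(1, 2))), Mul(-5, 10)), Mul(-387, Add(3, Mul(Add(-1, 8), Pow(Add(4, -2), -1))))) = Add(Add(Mul(-6, Pow(-6, Rational(1, 2))), -50), Mul(-387, Add(3, Mul(7, Pow(2, -1))))) = Add(Add(Mul(-6, Mul(I, Pow(6, Rational(1, 2)))), -50), Mul(-387, Add(3, Mul(7, Rational(1, 2))))) = Add(Add(Mul(-6, I, Pow(6, Rational(1, 2))), -50), Mul(-387, Add(3, Rational(7, 2)))) = Add(Add(-50, Mul(-6, I, Pow(6, Rational(1, 2)))), Mul(-387, Rational(13, 2))) = Add(Add(-50, Mul(-6, I, Pow(6, Rational(1, 2)))), Rational(-5031, 2)) = Add(Rational(-5131, 2), Mul(-6, I, Pow(6, Rational(1, 2))))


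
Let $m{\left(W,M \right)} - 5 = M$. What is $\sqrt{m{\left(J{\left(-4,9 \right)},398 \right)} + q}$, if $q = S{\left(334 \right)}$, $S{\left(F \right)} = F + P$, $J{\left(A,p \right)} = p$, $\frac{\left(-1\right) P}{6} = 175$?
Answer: $i \sqrt{313} \approx 17.692 i$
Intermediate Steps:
$P = -1050$ ($P = \left(-6\right) 175 = -1050$)
$m{\left(W,M \right)} = 5 + M$
$S{\left(F \right)} = -1050 + F$ ($S{\left(F \right)} = F - 1050 = -1050 + F$)
$q = -716$ ($q = -1050 + 334 = -716$)
$\sqrt{m{\left(J{\left(-4,9 \right)},398 \right)} + q} = \sqrt{\left(5 + 398\right) - 716} = \sqrt{403 - 716} = \sqrt{-313} = i \sqrt{313}$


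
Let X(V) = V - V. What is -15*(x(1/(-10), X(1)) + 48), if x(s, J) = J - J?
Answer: -720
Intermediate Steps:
X(V) = 0
x(s, J) = 0
-15*(x(1/(-10), X(1)) + 48) = -15*(0 + 48) = -15*48 = -720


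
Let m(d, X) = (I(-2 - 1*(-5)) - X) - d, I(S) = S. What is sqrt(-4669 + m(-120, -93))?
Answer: I*sqrt(4453) ≈ 66.731*I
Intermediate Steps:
m(d, X) = 3 - X - d (m(d, X) = ((-2 - 1*(-5)) - X) - d = ((-2 + 5) - X) - d = (3 - X) - d = 3 - X - d)
sqrt(-4669 + m(-120, -93)) = sqrt(-4669 + (3 - 1*(-93) - 1*(-120))) = sqrt(-4669 + (3 + 93 + 120)) = sqrt(-4669 + 216) = sqrt(-4453) = I*sqrt(4453)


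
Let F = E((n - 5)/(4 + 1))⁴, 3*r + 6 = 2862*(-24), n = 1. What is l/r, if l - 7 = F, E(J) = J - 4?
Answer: -336151/14311250 ≈ -0.023489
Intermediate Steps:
E(J) = -4 + J
r = -22898 (r = -2 + (2862*(-24))/3 = -2 + (⅓)*(-68688) = -2 - 22896 = -22898)
F = 331776/625 (F = (-4 + (1 - 5)/(4 + 1))⁴ = (-4 - 4/5)⁴ = (-4 - 4*⅕)⁴ = (-4 - ⅘)⁴ = (-24/5)⁴ = 331776/625 ≈ 530.84)
l = 336151/625 (l = 7 + 331776/625 = 336151/625 ≈ 537.84)
l/r = (336151/625)/(-22898) = (336151/625)*(-1/22898) = -336151/14311250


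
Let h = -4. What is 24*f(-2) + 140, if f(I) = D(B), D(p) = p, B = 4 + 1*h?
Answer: 140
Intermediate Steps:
B = 0 (B = 4 + 1*(-4) = 4 - 4 = 0)
f(I) = 0
24*f(-2) + 140 = 24*0 + 140 = 0 + 140 = 140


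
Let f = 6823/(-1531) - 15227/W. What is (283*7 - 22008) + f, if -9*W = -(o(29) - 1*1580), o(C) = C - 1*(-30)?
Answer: -5159606503/258739 ≈ -19941.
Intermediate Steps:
o(C) = 30 + C (o(C) = C + 30 = 30 + C)
W = -169 (W = -(-1)*((30 + 29) - 1*1580)/9 = -(-1)*(59 - 1580)/9 = -(-1)*(-1521)/9 = -1/9*1521 = -169)
f = 22159450/258739 (f = 6823/(-1531) - 15227/(-169) = 6823*(-1/1531) - 15227*(-1/169) = -6823/1531 + 15227/169 = 22159450/258739 ≈ 85.644)
(283*7 - 22008) + f = (283*7 - 22008) + 22159450/258739 = (1981 - 22008) + 22159450/258739 = -20027 + 22159450/258739 = -5159606503/258739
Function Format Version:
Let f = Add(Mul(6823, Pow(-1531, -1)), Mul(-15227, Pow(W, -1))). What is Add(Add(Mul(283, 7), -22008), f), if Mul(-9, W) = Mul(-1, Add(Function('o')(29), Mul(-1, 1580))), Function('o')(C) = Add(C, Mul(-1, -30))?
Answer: Rational(-5159606503, 258739) ≈ -19941.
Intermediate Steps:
Function('o')(C) = Add(30, C) (Function('o')(C) = Add(C, 30) = Add(30, C))
W = -169 (W = Mul(Rational(-1, 9), Mul(-1, Add(Add(30, 29), Mul(-1, 1580)))) = Mul(Rational(-1, 9), Mul(-1, Add(59, -1580))) = Mul(Rational(-1, 9), Mul(-1, -1521)) = Mul(Rational(-1, 9), 1521) = -169)
f = Rational(22159450, 258739) (f = Add(Mul(6823, Pow(-1531, -1)), Mul(-15227, Pow(-169, -1))) = Add(Mul(6823, Rational(-1, 1531)), Mul(-15227, Rational(-1, 169))) = Add(Rational(-6823, 1531), Rational(15227, 169)) = Rational(22159450, 258739) ≈ 85.644)
Add(Add(Mul(283, 7), -22008), f) = Add(Add(Mul(283, 7), -22008), Rational(22159450, 258739)) = Add(Add(1981, -22008), Rational(22159450, 258739)) = Add(-20027, Rational(22159450, 258739)) = Rational(-5159606503, 258739)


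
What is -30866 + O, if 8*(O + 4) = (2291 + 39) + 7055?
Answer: -237575/8 ≈ -29697.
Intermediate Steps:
O = 9353/8 (O = -4 + ((2291 + 39) + 7055)/8 = -4 + (2330 + 7055)/8 = -4 + (⅛)*9385 = -4 + 9385/8 = 9353/8 ≈ 1169.1)
-30866 + O = -30866 + 9353/8 = -237575/8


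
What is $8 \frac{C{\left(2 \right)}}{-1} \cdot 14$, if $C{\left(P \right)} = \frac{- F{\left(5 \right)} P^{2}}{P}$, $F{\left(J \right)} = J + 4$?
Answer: $2016$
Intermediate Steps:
$F{\left(J \right)} = 4 + J$
$C{\left(P \right)} = - 9 P$ ($C{\left(P \right)} = \frac{- (4 + 5) P^{2}}{P} = \frac{\left(-1\right) 9 P^{2}}{P} = \frac{\left(-9\right) P^{2}}{P} = - 9 P$)
$8 \frac{C{\left(2 \right)}}{-1} \cdot 14 = 8 \frac{\left(-9\right) 2}{-1} \cdot 14 = 8 \left(\left(-18\right) \left(-1\right)\right) 14 = 8 \cdot 18 \cdot 14 = 144 \cdot 14 = 2016$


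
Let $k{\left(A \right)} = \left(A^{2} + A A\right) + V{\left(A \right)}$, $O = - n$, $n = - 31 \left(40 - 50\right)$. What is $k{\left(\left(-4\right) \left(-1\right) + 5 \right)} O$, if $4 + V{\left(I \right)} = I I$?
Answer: $-74090$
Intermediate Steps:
$n = 310$ ($n = \left(-31\right) \left(-10\right) = 310$)
$V{\left(I \right)} = -4 + I^{2}$ ($V{\left(I \right)} = -4 + I I = -4 + I^{2}$)
$O = -310$ ($O = \left(-1\right) 310 = -310$)
$k{\left(A \right)} = -4 + 3 A^{2}$ ($k{\left(A \right)} = \left(A^{2} + A A\right) + \left(-4 + A^{2}\right) = \left(A^{2} + A^{2}\right) + \left(-4 + A^{2}\right) = 2 A^{2} + \left(-4 + A^{2}\right) = -4 + 3 A^{2}$)
$k{\left(\left(-4\right) \left(-1\right) + 5 \right)} O = \left(-4 + 3 \left(\left(-4\right) \left(-1\right) + 5\right)^{2}\right) \left(-310\right) = \left(-4 + 3 \left(4 + 5\right)^{2}\right) \left(-310\right) = \left(-4 + 3 \cdot 9^{2}\right) \left(-310\right) = \left(-4 + 3 \cdot 81\right) \left(-310\right) = \left(-4 + 243\right) \left(-310\right) = 239 \left(-310\right) = -74090$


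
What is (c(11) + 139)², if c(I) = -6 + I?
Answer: 20736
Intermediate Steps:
(c(11) + 139)² = ((-6 + 11) + 139)² = (5 + 139)² = 144² = 20736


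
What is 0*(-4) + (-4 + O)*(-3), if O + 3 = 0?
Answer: 21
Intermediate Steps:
O = -3 (O = -3 + 0 = -3)
0*(-4) + (-4 + O)*(-3) = 0*(-4) + (-4 - 3)*(-3) = 0 - 7*(-3) = 0 + 21 = 21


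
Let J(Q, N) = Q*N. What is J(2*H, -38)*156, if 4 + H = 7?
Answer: -35568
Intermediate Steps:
H = 3 (H = -4 + 7 = 3)
J(Q, N) = N*Q
J(2*H, -38)*156 = -76*3*156 = -38*6*156 = -228*156 = -35568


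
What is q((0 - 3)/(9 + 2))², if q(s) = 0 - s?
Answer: 9/121 ≈ 0.074380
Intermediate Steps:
q(s) = -s
q((0 - 3)/(9 + 2))² = (-(0 - 3)/(9 + 2))² = (-(-3)/11)² = (-1*(-3/11))² = (3/11)² = 9/121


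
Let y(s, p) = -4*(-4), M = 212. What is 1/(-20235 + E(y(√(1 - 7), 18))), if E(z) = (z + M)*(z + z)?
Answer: -1/12939 ≈ -7.7286e-5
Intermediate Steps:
y(s, p) = 16
E(z) = 2*z*(212 + z) (E(z) = (z + 212)*(z + z) = (212 + z)*(2*z) = 2*z*(212 + z))
1/(-20235 + E(y(√(1 - 7), 18))) = 1/(-20235 + 2*16*(212 + 16)) = 1/(-20235 + 2*16*228) = 1/(-20235 + 7296) = 1/(-12939) = -1/12939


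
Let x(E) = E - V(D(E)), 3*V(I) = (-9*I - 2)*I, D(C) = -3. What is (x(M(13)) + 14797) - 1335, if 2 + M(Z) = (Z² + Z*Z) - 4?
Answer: 13819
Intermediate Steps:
M(Z) = -6 + 2*Z² (M(Z) = -2 + ((Z² + Z*Z) - 4) = -2 + ((Z² + Z²) - 4) = -2 + (2*Z² - 4) = -2 + (-4 + 2*Z²) = -6 + 2*Z²)
V(I) = I*(-2 - 9*I)/3 (V(I) = ((-9*I - 2)*I)/3 = ((-2 - 9*I)*I)/3 = (I*(-2 - 9*I))/3 = I*(-2 - 9*I)/3)
x(E) = 25 + E (x(E) = E - (-1)*(-3)*(2 + 9*(-3))/3 = E - (-1)*(-3)*(2 - 27)/3 = E - (-1)*(-3)*(-25)/3 = E - 1*(-25) = E + 25 = 25 + E)
(x(M(13)) + 14797) - 1335 = ((25 + (-6 + 2*13²)) + 14797) - 1335 = ((25 + (-6 + 2*169)) + 14797) - 1335 = ((25 + (-6 + 338)) + 14797) - 1335 = ((25 + 332) + 14797) - 1335 = (357 + 14797) - 1335 = 15154 - 1335 = 13819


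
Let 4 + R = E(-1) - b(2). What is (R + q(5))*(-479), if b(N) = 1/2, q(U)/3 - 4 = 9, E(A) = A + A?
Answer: -31135/2 ≈ -15568.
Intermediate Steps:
E(A) = 2*A
q(U) = 39 (q(U) = 12 + 3*9 = 12 + 27 = 39)
b(N) = 1/2
R = -13/2 (R = -4 + (2*(-1) - 1*1/2) = -4 + (-2 - 1/2) = -4 - 5/2 = -13/2 ≈ -6.5000)
(R + q(5))*(-479) = (-13/2 + 39)*(-479) = (65/2)*(-479) = -31135/2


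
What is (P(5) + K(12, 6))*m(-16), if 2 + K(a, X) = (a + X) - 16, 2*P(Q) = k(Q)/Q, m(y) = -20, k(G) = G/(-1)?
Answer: 10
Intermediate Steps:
k(G) = -G (k(G) = G*(-1) = -G)
P(Q) = -½ (P(Q) = ((-Q)/Q)/2 = (½)*(-1) = -½)
K(a, X) = -18 + X + a (K(a, X) = -2 + ((a + X) - 16) = -2 + ((X + a) - 16) = -2 + (-16 + X + a) = -18 + X + a)
(P(5) + K(12, 6))*m(-16) = (-½ + (-18 + 6 + 12))*(-20) = (-½ + 0)*(-20) = -½*(-20) = 10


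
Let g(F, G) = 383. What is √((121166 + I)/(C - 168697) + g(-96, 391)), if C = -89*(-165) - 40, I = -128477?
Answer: √2272622359451/77026 ≈ 19.572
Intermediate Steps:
C = 14645 (C = 14685 - 40 = 14645)
√((121166 + I)/(C - 168697) + g(-96, 391)) = √((121166 - 128477)/(14645 - 168697) + 383) = √(-7311/(-154052) + 383) = √(-7311*(-1/154052) + 383) = √(7311/154052 + 383) = √(59009227/154052) = √2272622359451/77026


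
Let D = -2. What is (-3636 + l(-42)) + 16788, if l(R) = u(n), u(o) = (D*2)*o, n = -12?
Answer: 13200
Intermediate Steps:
u(o) = -4*o (u(o) = (-2*2)*o = -4*o)
l(R) = 48 (l(R) = -4*(-12) = 48)
(-3636 + l(-42)) + 16788 = (-3636 + 48) + 16788 = -3588 + 16788 = 13200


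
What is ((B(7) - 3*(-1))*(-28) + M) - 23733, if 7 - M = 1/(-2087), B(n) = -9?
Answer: -49165545/2087 ≈ -23558.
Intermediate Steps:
M = 14610/2087 (M = 7 - 1/(-2087) = 7 - 1*(-1/2087) = 7 + 1/2087 = 14610/2087 ≈ 7.0005)
((B(7) - 3*(-1))*(-28) + M) - 23733 = ((-9 - 3*(-1))*(-28) + 14610/2087) - 23733 = ((-9 + 3)*(-28) + 14610/2087) - 23733 = (-6*(-28) + 14610/2087) - 23733 = (168 + 14610/2087) - 23733 = 365226/2087 - 23733 = -49165545/2087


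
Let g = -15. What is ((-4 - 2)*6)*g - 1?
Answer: 539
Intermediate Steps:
((-4 - 2)*6)*g - 1 = ((-4 - 2)*6)*(-15) - 1 = -6*6*(-15) - 1 = -36*(-15) - 1 = 540 - 1 = 539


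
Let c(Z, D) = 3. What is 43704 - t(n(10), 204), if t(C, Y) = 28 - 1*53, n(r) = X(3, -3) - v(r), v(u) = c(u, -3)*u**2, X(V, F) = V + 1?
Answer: 43729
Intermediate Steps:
X(V, F) = 1 + V
v(u) = 3*u**2
n(r) = 4 - 3*r**2 (n(r) = (1 + 3) - 3*r**2 = 4 - 3*r**2)
t(C, Y) = -25 (t(C, Y) = 28 - 53 = -25)
43704 - t(n(10), 204) = 43704 - 1*(-25) = 43704 + 25 = 43729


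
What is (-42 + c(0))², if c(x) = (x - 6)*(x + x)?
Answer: 1764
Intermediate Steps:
c(x) = 2*x*(-6 + x) (c(x) = (-6 + x)*(2*x) = 2*x*(-6 + x))
(-42 + c(0))² = (-42 + 2*0*(-6 + 0))² = (-42 + 2*0*(-6))² = (-42 + 0)² = (-42)² = 1764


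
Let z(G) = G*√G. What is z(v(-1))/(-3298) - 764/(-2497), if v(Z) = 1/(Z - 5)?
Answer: 764/2497 + I*√6/118728 ≈ 0.30597 + 2.0631e-5*I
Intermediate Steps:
v(Z) = 1/(-5 + Z)
z(G) = G^(3/2)
z(v(-1))/(-3298) - 764/(-2497) = (1/(-5 - 1))^(3/2)/(-3298) - 764/(-2497) = (1/(-6))^(3/2)*(-1/3298) - 764*(-1/2497) = (-⅙)^(3/2)*(-1/3298) + 764/2497 = -I*√6/36*(-1/3298) + 764/2497 = I*√6/118728 + 764/2497 = 764/2497 + I*√6/118728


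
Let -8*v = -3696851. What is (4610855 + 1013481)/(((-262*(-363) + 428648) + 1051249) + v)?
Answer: 44994688/16296875 ≈ 2.7609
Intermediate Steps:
v = 3696851/8 (v = -⅛*(-3696851) = 3696851/8 ≈ 4.6211e+5)
(4610855 + 1013481)/(((-262*(-363) + 428648) + 1051249) + v) = (4610855 + 1013481)/(((-262*(-363) + 428648) + 1051249) + 3696851/8) = 5624336/(((95106 + 428648) + 1051249) + 3696851/8) = 5624336/((523754 + 1051249) + 3696851/8) = 5624336/(1575003 + 3696851/8) = 5624336/(16296875/8) = 5624336*(8/16296875) = 44994688/16296875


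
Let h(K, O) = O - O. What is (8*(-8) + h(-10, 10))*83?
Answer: -5312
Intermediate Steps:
h(K, O) = 0
(8*(-8) + h(-10, 10))*83 = (8*(-8) + 0)*83 = (-64 + 0)*83 = -64*83 = -5312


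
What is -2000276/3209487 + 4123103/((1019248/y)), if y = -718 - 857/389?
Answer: -3708149872490649871/1272521387046864 ≈ -2914.0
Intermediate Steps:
y = -280159/389 (y = -718 + (1/389)*(-857) = -718 - 857/389 = -280159/389 ≈ -720.20)
-2000276/3209487 + 4123103/((1019248/y)) = -2000276/3209487 + 4123103/((1019248/(-280159/389))) = -2000276*1/3209487 + 4123103/((1019248*(-389/280159))) = -2000276/3209487 + 4123103/(-396487472/280159) = -2000276/3209487 + 4123103*(-280159/396487472) = -2000276/3209487 - 1155124413377/396487472 = -3708149872490649871/1272521387046864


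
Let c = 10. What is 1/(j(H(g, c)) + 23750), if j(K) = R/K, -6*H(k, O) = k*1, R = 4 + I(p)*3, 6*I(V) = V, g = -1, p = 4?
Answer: 1/23786 ≈ 4.2042e-5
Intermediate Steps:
I(V) = V/6
R = 6 (R = 4 + ((⅙)*4)*3 = 4 + (⅔)*3 = 4 + 2 = 6)
H(k, O) = -k/6
j(K) = 6/K
1/(j(H(g, c)) + 23750) = 1/(6/((-⅙*(-1))) + 23750) = 1/(6/(⅙) + 23750) = 1/(6*6 + 23750) = 1/(36 + 23750) = 1/23786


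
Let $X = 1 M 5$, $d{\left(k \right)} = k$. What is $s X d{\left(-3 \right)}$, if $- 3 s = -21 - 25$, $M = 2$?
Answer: $-460$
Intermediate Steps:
$s = \frac{46}{3}$ ($s = - \frac{-21 - 25}{3} = \left(- \frac{1}{3}\right) \left(-46\right) = \frac{46}{3} \approx 15.333$)
$X = 10$ ($X = 1 \cdot 2 \cdot 5 = 2 \cdot 5 = 10$)
$s X d{\left(-3 \right)} = \frac{46}{3} \cdot 10 \left(-3\right) = \frac{460}{3} \left(-3\right) = -460$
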